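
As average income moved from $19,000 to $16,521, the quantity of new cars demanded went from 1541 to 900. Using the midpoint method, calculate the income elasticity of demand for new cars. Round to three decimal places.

3.763

%ΔQ = (900 − 1541)/[(1541+900)/2] = -641/1220.5 ≈ -0.5252.
%ΔI = (16,521 − 19,000)/[(19,000+16,521)/2] = -2479/17760.5 ≈ -0.1396.
E_I = %ΔQ/%ΔI ≈ 3.763.
E_I > 1: normal good (luxury).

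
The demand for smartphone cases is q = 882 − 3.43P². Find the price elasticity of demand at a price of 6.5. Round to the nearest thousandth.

-0.393

At P = 6.5, q = 737.0825.
dq/dP = −2·3.43·P = −44.59.
Point elasticity E = (dq/dP)·(P/q) = -44.59 × 6.5/737.0825 ≈ -0.393.
|E| < 1, so demand is inelastic at this price.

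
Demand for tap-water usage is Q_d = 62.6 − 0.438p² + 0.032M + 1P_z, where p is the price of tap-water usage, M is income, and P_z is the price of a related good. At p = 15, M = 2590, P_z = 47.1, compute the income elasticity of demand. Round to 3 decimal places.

0.881

Substituting, Q_d = 62.6 − 0.438(15)² + 0.032(2590) + 1(47.1) = 62.6 − 98.55 + 82.88 + 47.1 = 94.03.
∂Q_d/∂M = +0.032, so E_I = 0.032·(2590/94.03) ≈ 0.881.
E_I ∈ (0,1): normal good (necessity).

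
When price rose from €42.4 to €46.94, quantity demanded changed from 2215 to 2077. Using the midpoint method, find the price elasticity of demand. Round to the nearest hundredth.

%ΔQ = (2077 − 2215)/[(2215 + 2077)/2] = -138/2146 ≈ -0.0643.
%Δp = (46.94 − 42.4)/[(42.4 + 46.94)/2] = 4.54/44.67 ≈ 0.1016.
Arc elasticity E = %ΔQ/%Δp ≈ -0.0643/0.1016 ≈ -0.63.
|E| < 1: demand is inelastic over this range.

-0.63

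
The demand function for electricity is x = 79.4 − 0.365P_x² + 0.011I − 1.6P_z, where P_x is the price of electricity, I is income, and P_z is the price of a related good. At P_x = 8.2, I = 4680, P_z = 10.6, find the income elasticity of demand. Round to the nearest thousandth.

0.576

At the given point, x = 79.4 − 0.365(8.2)² + 0.011(4680) − 1.6(10.6) = 79.4 − 24.5426 + 51.48 − 16.96 = 89.3774.
∂x/∂I = +0.011, so E_I = 0.011·(4680/89.3774) ≈ 0.576.
E_I ∈ (0,1): normal good (necessity).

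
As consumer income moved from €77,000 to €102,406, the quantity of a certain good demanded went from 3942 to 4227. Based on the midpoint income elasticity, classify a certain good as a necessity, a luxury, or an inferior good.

necessity

%ΔQ = (4227 − 3942)/[(3942+4227)/2] = 285/4084.5 ≈ 0.0698.
%ΔI = (102,406 − 77,000)/[(77,000+102,406)/2] = 25406/89703 ≈ 0.2832.
E_I = %ΔQ/%ΔI ≈ 0.246.
E_I ∈ (0,1): normal good (necessity).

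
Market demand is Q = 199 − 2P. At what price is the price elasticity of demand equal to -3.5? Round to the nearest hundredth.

Set −bP/(a − bP) = −3.5 ⇒ bP = 3.5(a − bP) ⇒ bP(1+3.5) = 3.5·a.
P = 3.5·199/(2·4.5) ≈ 77.39.

77.39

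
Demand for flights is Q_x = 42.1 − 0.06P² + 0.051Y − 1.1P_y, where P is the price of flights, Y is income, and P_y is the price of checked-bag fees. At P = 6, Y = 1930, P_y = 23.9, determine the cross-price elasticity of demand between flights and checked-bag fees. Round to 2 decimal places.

-0.23

Evaluating quantity at (P, Y, P_y) gives Q_x = 42.1 − 0.06(6)² + 0.051(1930) − 1.1(23.9) = 42.1 − 2.16 + 98.43 − 26.29 = 112.08.
∂Q_x/∂P_y = −1.1, so E_xy = -1.1·(23.9/112.08) ≈ -0.23.
E_xy < 0: the goods are complements.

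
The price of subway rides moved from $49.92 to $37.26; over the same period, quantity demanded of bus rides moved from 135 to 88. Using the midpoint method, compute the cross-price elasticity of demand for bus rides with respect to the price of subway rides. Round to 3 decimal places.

%ΔQ_x = (88 − 135)/[(135+88)/2] = -47/111.5 ≈ -0.4215.
%ΔP_y = (37.26 − 49.92)/[(49.92+37.26)/2] ≈ -0.2904.
E_xy = -0.4215/-0.2904 ≈ 1.451.
E_xy > 0, so bus rides and subway rides are substitutes.

1.451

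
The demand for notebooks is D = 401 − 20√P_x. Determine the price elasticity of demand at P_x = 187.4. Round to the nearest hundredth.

At P_x = 187.4, D = 127.2118.
dD/dP_x = −20/(2√P_x) = −20/(2·13.6894).
Point elasticity E = (dD/dP_x)·(P_x/D) = -0.7305 × 187.4/127.2118 ≈ -1.08.
|E| > 1, so demand is elastic at this price.

-1.08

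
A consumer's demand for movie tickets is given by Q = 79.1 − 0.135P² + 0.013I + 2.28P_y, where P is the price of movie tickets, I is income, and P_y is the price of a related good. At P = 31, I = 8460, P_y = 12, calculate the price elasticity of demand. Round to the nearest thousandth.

First evaluate Q: 79.1 − 0.135(31)² + 0.013(8460) + 2.28(12) = 79.1 − 129.735 + 109.98 + 27.36 = 86.705.
∂Q/∂P = −2·0.135·P = -8.37, so E_p = -8.37·(31/86.705) ≈ -2.993.
|E_p| > 1: demand is elastic.

-2.993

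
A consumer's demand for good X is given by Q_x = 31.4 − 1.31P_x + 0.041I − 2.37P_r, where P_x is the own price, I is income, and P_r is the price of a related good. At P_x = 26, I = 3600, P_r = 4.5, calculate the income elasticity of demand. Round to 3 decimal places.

1.099

Evaluating quantity at (P_x, I, P_r) gives Q_x = 31.4 − 1.31(26) + 0.041(3600) − 2.37(4.5) = 31.4 − 34.06 + 147.6 − 10.665 = 134.275.
∂Q_x/∂I = +0.041, so E_I = 0.041·(3600/134.275) ≈ 1.099.
E_I > 1: normal good (luxury).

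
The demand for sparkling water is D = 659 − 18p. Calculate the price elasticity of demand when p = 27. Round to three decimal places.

-2.809

At p = 27, D = 173.
dD/dp = −18.
Point elasticity E = (dD/dp)·(p/D) = -18 × 27/173 ≈ -2.809.
|E| > 1, so demand is elastic at this price.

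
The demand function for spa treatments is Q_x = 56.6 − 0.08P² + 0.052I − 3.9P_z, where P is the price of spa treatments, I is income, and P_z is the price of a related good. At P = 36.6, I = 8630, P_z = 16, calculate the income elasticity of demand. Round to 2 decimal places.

Substituting, Q_x = 56.6 − 0.08(36.6)² + 0.052(8630) − 3.9(16) = 56.6 − 107.1648 + 448.76 − 62.4 = 335.7952.
∂Q_x/∂I = +0.052, so E_I = 0.052·(8630/335.7952) ≈ 1.34.
E_I > 1: normal good (luxury).

1.34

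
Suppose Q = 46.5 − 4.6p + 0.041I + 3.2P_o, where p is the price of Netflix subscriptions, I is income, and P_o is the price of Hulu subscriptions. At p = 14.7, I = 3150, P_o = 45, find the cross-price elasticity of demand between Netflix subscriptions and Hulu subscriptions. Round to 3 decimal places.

0.571

Substituting, Q = 46.5 − 4.6(14.7) + 0.041(3150) + 3.2(45) = 46.5 − 67.62 + 129.15 + 144 = 252.03.
∂Q/∂P_o = +3.2, so E_xy = 3.2·(45/252.03) ≈ 0.571.
E_xy > 0: the goods are substitutes.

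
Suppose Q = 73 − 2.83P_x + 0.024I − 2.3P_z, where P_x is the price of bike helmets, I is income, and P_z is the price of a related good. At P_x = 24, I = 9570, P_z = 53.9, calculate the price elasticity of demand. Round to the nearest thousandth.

At the given point, Q = 73 − 2.83(24) + 0.024(9570) − 2.3(53.9) = 73 − 67.92 + 229.68 − 123.97 = 110.79.
∂Q/∂P_x = −2.83, so E_p = (−2.83)·(24/110.79) ≈ -0.613.
|E_p| < 1: demand is inelastic.

-0.613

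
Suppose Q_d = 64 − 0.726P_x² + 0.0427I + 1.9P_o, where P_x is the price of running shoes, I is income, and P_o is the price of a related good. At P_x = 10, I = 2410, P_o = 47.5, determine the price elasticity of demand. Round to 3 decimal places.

Substituting, Q_d = 64 − 0.726(10)² + 0.0427(2410) + 1.9(47.5) = 64 − 72.6 + 102.907 + 90.25 = 184.557.
∂Q_d/∂P_x = −2·0.726·P_x = -14.52, so E_p = -14.52·(10/184.557) ≈ -0.787.
|E_p| < 1: demand is inelastic.

-0.787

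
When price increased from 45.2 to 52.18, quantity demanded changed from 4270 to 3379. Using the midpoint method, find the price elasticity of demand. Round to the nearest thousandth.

%Δq = (3379 − 4270)/[(4270 + 3379)/2] = -891/3824.5 ≈ -0.2330.
%ΔP = (52.18 − 45.2)/[(45.2 + 52.18)/2] = 6.98/48.69 ≈ 0.1434.
Arc elasticity E = %Δq/%ΔP ≈ -0.2330/0.1434 ≈ -1.625.
|E| > 1: demand is elastic over this range.

-1.625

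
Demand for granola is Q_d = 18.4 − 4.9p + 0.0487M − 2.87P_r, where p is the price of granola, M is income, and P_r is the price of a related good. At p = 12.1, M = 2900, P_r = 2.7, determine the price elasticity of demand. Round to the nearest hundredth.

First evaluate Q_d: 18.4 − 4.9(12.1) + 0.0487(2900) − 2.87(2.7) = 18.4 − 59.29 + 141.23 − 7.749 = 92.591.
∂Q_d/∂p = −4.9, so E_p = (−4.9)·(12.1/92.591) ≈ -0.64.
|E_p| < 1: demand is inelastic.

-0.64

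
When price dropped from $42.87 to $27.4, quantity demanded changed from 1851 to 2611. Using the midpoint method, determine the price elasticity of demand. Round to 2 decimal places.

%ΔQ = (2611 − 1851)/[(1851 + 2611)/2] = 760/2231 ≈ 0.3407.
%ΔP = (27.4 − 42.87)/[(42.87 + 27.4)/2] = -15.47/35.135 ≈ -0.4403.
Arc elasticity E = %ΔQ/%ΔP ≈ 0.3407/-0.4403 ≈ -0.77.
|E| < 1: demand is inelastic over this range.

-0.77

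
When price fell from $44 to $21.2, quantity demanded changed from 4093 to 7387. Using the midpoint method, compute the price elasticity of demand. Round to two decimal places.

%Δq = (7387 − 4093)/[(4093 + 7387)/2] = 3294/5740 ≈ 0.5739.
%Δp = (21.2 − 44)/[(44 + 21.2)/2] = -22.8/32.6 ≈ -0.6994.
Arc elasticity E = %Δq/%Δp ≈ 0.5739/-0.6994 ≈ -0.82.
|E| < 1: demand is inelastic over this range.

-0.82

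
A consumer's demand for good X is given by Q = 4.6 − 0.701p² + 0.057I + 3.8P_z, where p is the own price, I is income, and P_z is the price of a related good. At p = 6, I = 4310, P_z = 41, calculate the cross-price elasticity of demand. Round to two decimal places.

Q = 4.6 − 0.701(6)² + 0.057(4310) + 3.8(41) = 4.6 − 25.236 + 245.67 + 155.8 = 380.834.
∂Q/∂P_z = +3.8, so E_xy = 3.8·(41/380.834) ≈ 0.41.
E_xy > 0: the goods are substitutes.

0.41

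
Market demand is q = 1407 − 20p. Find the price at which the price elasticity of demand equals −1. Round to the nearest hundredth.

For linear demand q = a − bp, E = −bp/(a − bp). |E| = 1 ⇒ bp = a − bp ⇒ p = a/(2b).
p = 1407/(2·20) ≈ 35.18.

35.18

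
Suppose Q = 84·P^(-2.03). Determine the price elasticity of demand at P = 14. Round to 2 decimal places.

For a Cobb–Douglas (constant-elasticity) form Q = A·P^α·…, the elasticity with respect to P equals the exponent α at every point.
Here the exponent on P is -2.03, so the price elasticity of demand is -2.03.

-2.03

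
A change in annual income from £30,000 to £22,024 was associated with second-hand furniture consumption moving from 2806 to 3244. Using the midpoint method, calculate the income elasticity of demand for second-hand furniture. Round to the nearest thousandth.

-0.472

%ΔQ = (3244 − 2806)/[(2806+3244)/2] = 438/3025 ≈ 0.1448.
%ΔY = (22,024 − 30,000)/[(30,000+22,024)/2] = -7976/26012 ≈ -0.3066.
E_I = %ΔQ/%ΔY ≈ -0.472.
E_I < 0: inferior good.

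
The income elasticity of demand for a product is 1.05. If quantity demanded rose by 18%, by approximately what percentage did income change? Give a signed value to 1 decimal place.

%ΔQ ≈ E × %ΔI ⇒ %ΔI = %ΔQ / E = (18%)/(1.05) ≈ 17.1%.

17.1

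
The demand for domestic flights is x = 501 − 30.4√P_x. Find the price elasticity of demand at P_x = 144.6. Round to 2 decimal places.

-1.35

At P_x = 144.6, x = 135.4408.
dx/dP_x = −30.4/(2√P_x) = −30.4/(2·12.025).
Point elasticity E = (dx/dP_x)·(P_x/x) = -1.264 × 144.6/135.4408 ≈ -1.35.
|E| > 1, so demand is elastic at this price.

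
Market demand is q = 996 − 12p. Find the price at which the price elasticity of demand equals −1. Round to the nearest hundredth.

For linear demand q = a − bp, E = −bp/(a − bp). |E| = 1 ⇒ bp = a − bp ⇒ p = a/(2b).
p = 996/(2·12) = 41.50.

41.50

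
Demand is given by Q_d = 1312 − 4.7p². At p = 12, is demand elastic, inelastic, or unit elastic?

elastic

At p = 12, Q_d = 635.2.
dQ_d/dp = −2·4.7·p = −112.8.
Point elasticity E = (dQ_d/dp)·(p/Q_d) = -112.8 × 12/635.2 ≈ -2.131.
|E| ≈ 2.131 > 1, so demand is elastic.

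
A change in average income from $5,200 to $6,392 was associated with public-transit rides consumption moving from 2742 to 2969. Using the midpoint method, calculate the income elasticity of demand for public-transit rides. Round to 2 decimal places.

0.39

%ΔQ = (2969 − 2742)/[(2742+2969)/2] = 227/2855.5 ≈ 0.0795.
%ΔY = (6,392 − 5,200)/[(5,200+6,392)/2] = 1192/5796 ≈ 0.2057.
E_I = %ΔQ/%ΔY ≈ 0.39.
E_I ∈ (0,1): normal good (necessity).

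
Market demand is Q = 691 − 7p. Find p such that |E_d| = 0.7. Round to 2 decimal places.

Set −bp/(a − bp) = −0.7 ⇒ bp = 0.7(a − bp) ⇒ bp(1+0.7) = 0.7·a.
p = 0.7·691/(7·1.7) ≈ 40.65.

40.65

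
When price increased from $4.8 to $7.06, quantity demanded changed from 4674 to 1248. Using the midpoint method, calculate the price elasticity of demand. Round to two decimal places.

%ΔQ = (1248 − 4674)/[(4674 + 1248)/2] = -3426/2961 ≈ -1.1570.
%ΔP = (7.06 − 4.8)/[(4.8 + 7.06)/2] = 2.26/5.93 ≈ 0.3811.
Arc elasticity E = %ΔQ/%ΔP ≈ -1.1570/0.3811 ≈ -3.04.
|E| > 1: demand is elastic over this range.

-3.04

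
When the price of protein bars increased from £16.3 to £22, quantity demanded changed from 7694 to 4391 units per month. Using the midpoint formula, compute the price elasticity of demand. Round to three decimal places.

-1.836

%Δq = (4391 − 7694)/[(7694 + 4391)/2] = -3303/6042.5 ≈ -0.5466.
%ΔP = (22 − 16.3)/[(16.3 + 22)/2] = 5.7/19.15 ≈ 0.2977.
Arc elasticity E = %Δq/%ΔP ≈ -0.5466/0.2977 ≈ -1.836.
|E| > 1: demand is elastic over this range.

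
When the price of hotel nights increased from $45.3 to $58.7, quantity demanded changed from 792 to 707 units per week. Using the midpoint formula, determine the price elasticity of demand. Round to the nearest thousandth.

-0.440

%Δq = (707 − 792)/[(792 + 707)/2] = -85/749.5 ≈ -0.1134.
%Δp = (58.7 − 45.3)/[(45.3 + 58.7)/2] = 13.4/52 ≈ 0.2577.
Arc elasticity E = %Δq/%Δp ≈ -0.1134/0.2577 ≈ -0.440.
|E| < 1: demand is inelastic over this range.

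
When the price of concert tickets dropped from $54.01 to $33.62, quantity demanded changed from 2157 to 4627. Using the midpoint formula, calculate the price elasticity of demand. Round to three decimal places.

%Δq = (4627 − 2157)/[(2157 + 4627)/2] = 2470/3392 ≈ 0.7282.
%ΔP = (33.62 − 54.01)/[(54.01 + 33.62)/2] = -20.39/43.815 ≈ -0.4654.
Arc elasticity E = %Δq/%ΔP ≈ 0.7282/-0.4654 ≈ -1.565.
|E| > 1: demand is elastic over this range.

-1.565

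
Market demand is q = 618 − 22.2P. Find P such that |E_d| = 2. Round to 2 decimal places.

Set −bP/(a − bP) = −2 ⇒ bP = 2(a − bP) ⇒ bP(1+2) = 2·a.
P = 2·618/(22.2·3) ≈ 18.56.

18.56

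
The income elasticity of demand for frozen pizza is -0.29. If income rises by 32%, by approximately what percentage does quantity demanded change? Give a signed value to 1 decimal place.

-9.3

%ΔQ ≈ E × %ΔI = (-0.29) × (32%) ≈ -9.3%.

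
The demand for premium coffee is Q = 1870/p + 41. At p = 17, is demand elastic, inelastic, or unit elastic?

inelastic

At p = 17, Q = 151.
dQ/dp = −1870/p² = −6.4706.
Point elasticity E = (dQ/dp)·(p/Q) = -6.4706 × 17/151 ≈ -0.728.
|E| ≈ 0.728 < 1, so demand is inelastic.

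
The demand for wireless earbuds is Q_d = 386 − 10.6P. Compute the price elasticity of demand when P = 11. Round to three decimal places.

At P = 11, Q_d = 269.4.
dQ_d/dP = −10.6.
Point elasticity E = (dQ_d/dP)·(P/Q_d) = -10.6 × 11/269.4 ≈ -0.433.
|E| < 1, so demand is inelastic at this price.

-0.433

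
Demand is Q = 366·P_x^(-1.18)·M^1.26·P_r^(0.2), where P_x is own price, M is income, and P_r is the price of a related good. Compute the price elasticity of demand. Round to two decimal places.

For a Cobb–Douglas (constant-elasticity) form Q = A·P_x^α·…, the elasticity with respect to P_x equals the exponent α at every point.
Here the exponent on P_x is -1.18, so the price elasticity of demand is -1.18.

-1.18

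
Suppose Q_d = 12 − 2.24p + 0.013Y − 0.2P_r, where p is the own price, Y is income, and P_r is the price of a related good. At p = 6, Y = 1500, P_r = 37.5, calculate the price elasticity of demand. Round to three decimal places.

At the given point, Q_d = 12 − 2.24(6) + 0.013(1500) − 0.2(37.5) = 12 − 13.44 + 19.5 − 7.5 = 10.56.
∂Q_d/∂p = −2.24, so E_p = (−2.24)·(6/10.56) ≈ -1.273.
|E_p| > 1: demand is elastic.

-1.273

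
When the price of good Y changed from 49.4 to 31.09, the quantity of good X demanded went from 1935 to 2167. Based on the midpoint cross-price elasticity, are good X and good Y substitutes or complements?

%ΔQ_x = (2167 − 1935)/[(1935+2167)/2] = 232/2051 ≈ 0.1131.
%ΔP_y = (31.09 − 49.4)/[(49.4+31.09)/2] ≈ -0.4550.
E_xy = 0.1131/-0.4550 ≈ -0.249.
E_xy < 0, so the goods are complements.

complements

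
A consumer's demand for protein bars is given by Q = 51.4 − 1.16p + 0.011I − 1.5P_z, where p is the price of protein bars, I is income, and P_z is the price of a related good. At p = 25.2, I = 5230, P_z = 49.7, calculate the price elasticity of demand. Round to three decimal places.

Q = 51.4 − 1.16(25.2) + 0.011(5230) − 1.5(49.7) = 51.4 − 29.232 + 57.53 − 74.55 = 5.148.
∂Q/∂p = −1.16, so E_p = (−1.16)·(25.2/5.148) ≈ -5.678.
|E_p| > 1: demand is elastic.

-5.678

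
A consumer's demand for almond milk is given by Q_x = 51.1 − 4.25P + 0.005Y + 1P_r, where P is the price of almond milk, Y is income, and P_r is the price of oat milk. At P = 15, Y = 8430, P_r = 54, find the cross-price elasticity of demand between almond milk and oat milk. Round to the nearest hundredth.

Substituting, Q_x = 51.1 − 4.25(15) + 0.005(8430) + 1(54) = 51.1 − 63.75 + 42.15 + 54 = 83.5.
∂Q_x/∂P_r = +1, so E_xy = 1·(54/83.5) ≈ 0.65.
E_xy > 0: the goods are substitutes.

0.65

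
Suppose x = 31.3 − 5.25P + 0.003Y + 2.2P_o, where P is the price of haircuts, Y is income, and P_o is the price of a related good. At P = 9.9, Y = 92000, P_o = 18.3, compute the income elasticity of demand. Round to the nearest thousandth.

Evaluating quantity at (P, Y, P_o) gives x = 31.3 − 5.25(9.9) + 0.003(92000) + 2.2(18.3) = 31.3 − 51.975 + 276 + 40.26 = 295.585.
∂x/∂Y = +0.003, so E_I = 0.003·(92000/295.585) ≈ 0.934.
E_I ∈ (0,1): normal good (necessity).

0.934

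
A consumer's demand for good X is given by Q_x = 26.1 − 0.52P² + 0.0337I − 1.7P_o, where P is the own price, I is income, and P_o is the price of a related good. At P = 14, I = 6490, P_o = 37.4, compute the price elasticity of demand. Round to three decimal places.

-2.570

Evaluating quantity at (P, I, P_o) gives Q_x = 26.1 − 0.52(14)² + 0.0337(6490) − 1.7(37.4) = 26.1 − 101.92 + 218.713 − 63.58 = 79.313.
∂Q_x/∂P = −2·0.52·P = -14.56, so E_p = -14.56·(14/79.313) ≈ -2.570.
|E_p| > 1: demand is elastic.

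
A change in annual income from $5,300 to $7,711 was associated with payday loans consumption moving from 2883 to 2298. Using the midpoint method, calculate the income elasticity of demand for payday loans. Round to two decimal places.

%ΔQ = (2298 − 2883)/[(2883+2298)/2] = -585/2590.5 ≈ -0.2258.
%ΔI = (7,711 − 5,300)/[(5,300+7,711)/2] = 2411/6505.5 ≈ 0.3706.
E_I = %ΔQ/%ΔI ≈ -0.61.
E_I < 0: inferior good.

-0.61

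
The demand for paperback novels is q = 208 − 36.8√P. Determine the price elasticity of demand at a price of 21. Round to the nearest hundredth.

At P = 21, q = 39.3612.
dq/dP = −36.8/(2√P) = −36.8/(2·4.5826).
Point elasticity E = (dq/dP)·(P/q) = -4.0152 × 21/39.3612 ≈ -2.14.
|E| > 1, so demand is elastic at this price.

-2.14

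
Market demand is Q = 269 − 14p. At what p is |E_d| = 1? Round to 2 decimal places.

9.61

For linear demand Q = a − bp, E = −bp/(a − bp). |E| = 1 ⇒ bp = a − bp ⇒ p = a/(2b).
p = 269/(2·14) ≈ 9.61.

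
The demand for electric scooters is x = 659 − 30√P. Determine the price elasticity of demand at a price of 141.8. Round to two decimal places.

At P = 141.8, x = 301.7606.
dx/dP = −30/(2√P) = −30/(2·11.908).
Point elasticity E = (dx/dP)·(P/x) = -1.2597 × 141.8/301.7606 ≈ -0.59.
|E| < 1, so demand is inelastic at this price.

-0.59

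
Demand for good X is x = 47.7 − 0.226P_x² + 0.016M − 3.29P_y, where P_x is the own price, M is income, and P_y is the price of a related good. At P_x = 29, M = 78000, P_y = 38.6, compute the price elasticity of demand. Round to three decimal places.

x = 47.7 − 0.226(29)² + 0.016(78000) − 3.29(38.6) = 47.7 − 190.066 + 1248 − 126.994 = 978.64.
∂x/∂P_x = −2·0.226·P_x = -13.108, so E_p = -13.108·(29/978.64) ≈ -0.388.
|E_p| < 1: demand is inelastic.

-0.388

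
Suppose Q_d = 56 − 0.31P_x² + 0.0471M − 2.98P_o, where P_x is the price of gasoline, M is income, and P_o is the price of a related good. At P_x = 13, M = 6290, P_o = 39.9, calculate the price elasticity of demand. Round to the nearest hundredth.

First evaluate Q_d: 56 − 0.31(13)² + 0.0471(6290) − 2.98(39.9) = 56 − 52.39 + 296.259 − 118.902 = 180.967.
∂Q_d/∂P_x = −2·0.31·P_x = -8.06, so E_p = -8.06·(13/180.967) ≈ -0.58.
|E_p| < 1: demand is inelastic.

-0.58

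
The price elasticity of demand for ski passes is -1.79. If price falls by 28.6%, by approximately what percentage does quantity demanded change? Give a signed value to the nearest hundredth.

51.19

%ΔQ ≈ E × %ΔP = (-1.79) × (-28.6%) ≈ 51.19%.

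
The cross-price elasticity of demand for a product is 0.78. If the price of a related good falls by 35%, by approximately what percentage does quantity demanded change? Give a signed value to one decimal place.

-27.3

%ΔQ ≈ E × %ΔP_y = (0.78) × (-35%) = -27.3%.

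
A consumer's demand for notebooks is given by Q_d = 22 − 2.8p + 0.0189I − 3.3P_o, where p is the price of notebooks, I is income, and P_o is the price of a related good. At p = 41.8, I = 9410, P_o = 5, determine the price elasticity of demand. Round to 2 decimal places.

Q_d = 22 − 2.8(41.8) + 0.0189(9410) − 3.3(5) = 22 − 117.04 + 177.849 − 16.5 = 66.309.
∂Q_d/∂p = −2.8, so E_p = (−2.8)·(41.8/66.309) ≈ -1.77.
|E_p| > 1: demand is elastic.

-1.77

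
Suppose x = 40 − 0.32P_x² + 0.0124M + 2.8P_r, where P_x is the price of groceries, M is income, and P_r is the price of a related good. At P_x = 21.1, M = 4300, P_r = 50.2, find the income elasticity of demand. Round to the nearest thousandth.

0.583

x = 40 − 0.32(21.1)² + 0.0124(4300) + 2.8(50.2) = 40 − 142.4672 + 53.32 + 140.56 = 91.4128.
∂x/∂M = +0.0124, so E_I = 0.0124·(4300/91.4128) ≈ 0.583.
E_I ∈ (0,1): normal good (necessity).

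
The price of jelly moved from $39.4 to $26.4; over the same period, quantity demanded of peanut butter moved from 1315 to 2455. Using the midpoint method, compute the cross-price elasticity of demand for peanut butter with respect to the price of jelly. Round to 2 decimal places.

-1.53

%ΔQ_x = (2455 − 1315)/[(1315+2455)/2] = 1140/1885 ≈ 0.6048.
%ΔP_y = (26.4 − 39.4)/[(39.4+26.4)/2] ≈ -0.3951.
E_xy = 0.6048/-0.3951 ≈ -1.53.
E_xy < 0, so peanut butter and jelly are complements.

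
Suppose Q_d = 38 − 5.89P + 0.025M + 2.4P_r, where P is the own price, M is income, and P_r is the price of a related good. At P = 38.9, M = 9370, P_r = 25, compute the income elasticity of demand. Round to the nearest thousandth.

2.271

Evaluating quantity at (P, M, P_r) gives Q_d = 38 − 5.89(38.9) + 0.025(9370) + 2.4(25) = 38 − 229.121 + 234.25 + 60 = 103.129.
∂Q_d/∂M = +0.025, so E_I = 0.025·(9370/103.129) ≈ 2.271.
E_I > 1: normal good (luxury).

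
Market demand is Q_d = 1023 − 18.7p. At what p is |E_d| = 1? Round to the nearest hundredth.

For linear demand Q_d = a − bp, E = −bp/(a − bp). |E| = 1 ⇒ bp = a − bp ⇒ p = a/(2b).
p = 1023/(2·18.7) ≈ 27.35.

27.35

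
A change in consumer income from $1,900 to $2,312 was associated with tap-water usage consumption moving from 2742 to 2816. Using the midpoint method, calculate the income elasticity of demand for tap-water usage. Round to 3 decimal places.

0.136

%ΔQ = (2816 − 2742)/[(2742+2816)/2] = 74/2779 ≈ 0.0266.
%ΔI = (2,312 − 1,900)/[(1,900+2,312)/2] = 412/2106 ≈ 0.1956.
E_I = %ΔQ/%ΔI ≈ 0.136.
E_I ∈ (0,1): normal good (necessity).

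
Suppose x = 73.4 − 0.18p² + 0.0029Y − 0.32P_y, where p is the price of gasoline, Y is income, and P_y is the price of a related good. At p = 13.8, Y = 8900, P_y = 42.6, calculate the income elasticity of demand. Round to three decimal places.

0.503

Substituting, x = 73.4 − 0.18(13.8)² + 0.0029(8900) − 0.32(42.6) = 73.4 − 34.2792 + 25.81 − 13.632 = 51.2988.
∂x/∂Y = +0.0029, so E_I = 0.0029·(8900/51.2988) ≈ 0.503.
E_I ∈ (0,1): normal good (necessity).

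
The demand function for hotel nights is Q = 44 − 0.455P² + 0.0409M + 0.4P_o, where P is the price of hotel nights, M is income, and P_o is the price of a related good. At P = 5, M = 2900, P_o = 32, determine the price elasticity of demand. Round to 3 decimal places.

-0.139

At the given point, Q = 44 − 0.455(5)² + 0.0409(2900) + 0.4(32) = 44 − 11.375 + 118.61 + 12.8 = 164.035.
∂Q/∂P = −2·0.455·P = -4.55, so E_p = -4.55·(5/164.035) ≈ -0.139.
|E_p| < 1: demand is inelastic.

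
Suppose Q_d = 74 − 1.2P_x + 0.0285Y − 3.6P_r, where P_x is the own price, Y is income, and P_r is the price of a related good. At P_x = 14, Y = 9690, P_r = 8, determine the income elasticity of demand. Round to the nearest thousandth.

At the given point, Q_d = 74 − 1.2(14) + 0.0285(9690) − 3.6(8) = 74 − 16.8 + 276.165 − 28.8 = 304.565.
∂Q_d/∂Y = +0.0285, so E_I = 0.0285·(9690/304.565) ≈ 0.907.
E_I ∈ (0,1): normal good (necessity).

0.907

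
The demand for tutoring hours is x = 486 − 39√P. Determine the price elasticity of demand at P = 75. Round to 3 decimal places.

At P = 75, x = 148.2501.
dx/dP = −39/(2√P) = −39/(2·8.6603).
Point elasticity E = (dx/dP)·(P/x) = -2.2517 × 75/148.2501 ≈ -1.139.
|E| > 1, so demand is elastic at this price.

-1.139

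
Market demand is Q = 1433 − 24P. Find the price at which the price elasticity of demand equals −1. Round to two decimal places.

For linear demand Q = a − bP, E = −bP/(a − bP). |E| = 1 ⇒ bP = a − bP ⇒ P = a/(2b).
P = 1433/(2·24) ≈ 29.85.

29.85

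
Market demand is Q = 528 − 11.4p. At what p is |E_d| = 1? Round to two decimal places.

23.16

For linear demand Q = a − bp, E = −bp/(a − bp). |E| = 1 ⇒ bp = a − bp ⇒ p = a/(2b).
p = 528/(2·11.4) ≈ 23.16.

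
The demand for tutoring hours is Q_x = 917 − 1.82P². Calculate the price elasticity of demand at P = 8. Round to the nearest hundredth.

At P = 8, Q_x = 800.52.
dQ_x/dP = −2·1.82·P = −29.12.
Point elasticity E = (dQ_x/dP)·(P/Q_x) = -29.12 × 8/800.52 ≈ -0.29.
|E| < 1, so demand is inelastic at this price.

-0.29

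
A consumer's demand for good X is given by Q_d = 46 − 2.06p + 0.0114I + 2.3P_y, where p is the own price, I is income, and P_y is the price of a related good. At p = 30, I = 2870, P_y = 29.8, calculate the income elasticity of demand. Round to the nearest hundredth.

First evaluate Q_d: 46 − 2.06(30) + 0.0114(2870) + 2.3(29.8) = 46 − 61.8 + 32.718 + 68.54 = 85.458.
∂Q_d/∂I = +0.0114, so E_I = 0.0114·(2870/85.458) ≈ 0.38.
E_I ∈ (0,1): normal good (necessity).

0.38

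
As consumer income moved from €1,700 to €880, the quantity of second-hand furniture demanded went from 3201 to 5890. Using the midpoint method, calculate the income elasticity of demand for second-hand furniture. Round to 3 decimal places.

-0.931

%ΔQ = (5890 − 3201)/[(3201+5890)/2] = 2689/4545.5 ≈ 0.5916.
%ΔI = (880 − 1,700)/[(1,700+880)/2] = -820/1290 ≈ -0.6357.
E_I = %ΔQ/%ΔI ≈ -0.931.
E_I < 0: inferior good.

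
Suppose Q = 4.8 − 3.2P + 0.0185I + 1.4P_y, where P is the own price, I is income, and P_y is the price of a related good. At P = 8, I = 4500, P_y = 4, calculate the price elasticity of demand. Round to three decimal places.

-0.376

At the given point, Q = 4.8 − 3.2(8) + 0.0185(4500) + 1.4(4) = 4.8 − 25.6 + 83.25 + 5.6 = 68.05.
∂Q/∂P = −3.2, so E_p = (−3.2)·(8/68.05) ≈ -0.376.
|E_p| < 1: demand is inelastic.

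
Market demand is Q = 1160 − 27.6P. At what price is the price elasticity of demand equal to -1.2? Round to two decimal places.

22.92

Set −bP/(a − bP) = −1.2 ⇒ bP = 1.2(a − bP) ⇒ bP(1+1.2) = 1.2·a.
P = 1.2·1160/(27.6·2.2) ≈ 22.92.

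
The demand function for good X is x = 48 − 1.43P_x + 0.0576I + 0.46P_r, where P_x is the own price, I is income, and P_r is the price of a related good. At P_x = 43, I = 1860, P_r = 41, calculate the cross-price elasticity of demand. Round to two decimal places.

0.17

At the given point, x = 48 − 1.43(43) + 0.0576(1860) + 0.46(41) = 48 − 61.49 + 107.136 + 18.86 = 112.506.
∂x/∂P_r = +0.46, so E_xy = 0.46·(41/112.506) ≈ 0.17.
E_xy > 0: the goods are substitutes.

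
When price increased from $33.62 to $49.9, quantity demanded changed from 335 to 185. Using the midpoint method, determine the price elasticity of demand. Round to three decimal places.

-1.480

%Δq = (185 − 335)/[(335 + 185)/2] = -150/260 ≈ -0.5769.
%Δp = (49.9 − 33.62)/[(33.62 + 49.9)/2] = 16.28/41.76 ≈ 0.3898.
Arc elasticity E = %Δq/%Δp ≈ -0.5769/0.3898 ≈ -1.480.
|E| > 1: demand is elastic over this range.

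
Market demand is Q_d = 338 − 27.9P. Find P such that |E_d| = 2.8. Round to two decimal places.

Set −bP/(a − bP) = −2.8 ⇒ bP = 2.8(a − bP) ⇒ bP(1+2.8) = 2.8·a.
P = 2.8·338/(27.9·3.8) ≈ 8.93.

8.93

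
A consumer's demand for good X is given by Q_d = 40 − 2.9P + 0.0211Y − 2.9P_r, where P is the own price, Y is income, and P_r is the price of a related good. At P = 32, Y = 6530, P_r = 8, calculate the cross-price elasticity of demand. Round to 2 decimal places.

First evaluate Q_d: 40 − 2.9(32) + 0.0211(6530) − 2.9(8) = 40 − 92.8 + 137.783 − 23.2 = 61.783.
∂Q_d/∂P_r = −2.9, so E_xy = -2.9·(8/61.783) ≈ -0.38.
E_xy < 0: the goods are complements.

-0.38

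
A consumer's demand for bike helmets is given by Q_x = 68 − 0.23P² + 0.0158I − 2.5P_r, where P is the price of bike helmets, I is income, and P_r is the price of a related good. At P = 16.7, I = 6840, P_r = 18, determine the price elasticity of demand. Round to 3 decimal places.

First evaluate Q_x: 68 − 0.23(16.7)² + 0.0158(6840) − 2.5(18) = 68 − 64.1447 + 108.072 − 45 = 66.9273.
∂Q_x/∂P = −2·0.23·P = -7.682, so E_p = -7.682·(16.7/66.9273) ≈ -1.917.
|E_p| > 1: demand is elastic.

-1.917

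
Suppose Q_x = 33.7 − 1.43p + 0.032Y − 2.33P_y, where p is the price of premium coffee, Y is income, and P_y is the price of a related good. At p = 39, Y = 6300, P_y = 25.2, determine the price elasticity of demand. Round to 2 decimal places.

First evaluate Q_x: 33.7 − 1.43(39) + 0.032(6300) − 2.33(25.2) = 33.7 − 55.77 + 201.6 − 58.716 = 120.814.
∂Q_x/∂p = −1.43, so E_p = (−1.43)·(39/120.814) ≈ -0.46.
|E_p| < 1: demand is inelastic.

-0.46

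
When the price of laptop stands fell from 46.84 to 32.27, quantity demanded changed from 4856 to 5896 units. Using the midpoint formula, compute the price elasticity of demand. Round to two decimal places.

-0.53

%Δq = (5896 − 4856)/[(4856 + 5896)/2] = 1040/5376 ≈ 0.1935.
%Δp = (32.27 − 46.84)/[(46.84 + 32.27)/2] = -14.57/39.555 ≈ -0.3683.
Arc elasticity E = %Δq/%Δp ≈ 0.1935/-0.3683 ≈ -0.53.
|E| < 1: demand is inelastic over this range.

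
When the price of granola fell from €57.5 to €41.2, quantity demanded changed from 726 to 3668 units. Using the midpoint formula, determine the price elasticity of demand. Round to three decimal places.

-4.054

%ΔQ = (3668 − 726)/[(726 + 3668)/2] = 2942/2197 ≈ 1.3391.
%ΔP = (41.2 − 57.5)/[(57.5 + 41.2)/2] = -16.3/49.35 ≈ -0.3303.
Arc elasticity E = %ΔQ/%ΔP ≈ 1.3391/-0.3303 ≈ -4.054.
|E| > 1: demand is elastic over this range.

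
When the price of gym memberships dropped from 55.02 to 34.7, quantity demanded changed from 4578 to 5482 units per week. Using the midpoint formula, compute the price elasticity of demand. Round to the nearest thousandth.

-0.397

%ΔQ = (5482 − 4578)/[(4578 + 5482)/2] = 904/5030 ≈ 0.1797.
%Δp = (34.7 − 55.02)/[(55.02 + 34.7)/2] = -20.32/44.86 ≈ -0.4530.
Arc elasticity E = %ΔQ/%Δp ≈ 0.1797/-0.4530 ≈ -0.397.
|E| < 1: demand is inelastic over this range.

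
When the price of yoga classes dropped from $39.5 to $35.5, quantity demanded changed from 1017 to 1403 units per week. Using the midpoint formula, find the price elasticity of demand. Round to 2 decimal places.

-2.99

%ΔQ = (1403 − 1017)/[(1017 + 1403)/2] = 386/1210 ≈ 0.3190.
%ΔP = (35.5 − 39.5)/[(39.5 + 35.5)/2] = -4/37.5 ≈ -0.1067.
Arc elasticity E = %ΔQ/%ΔP ≈ 0.3190/-0.1067 ≈ -2.99.
|E| > 1: demand is elastic over this range.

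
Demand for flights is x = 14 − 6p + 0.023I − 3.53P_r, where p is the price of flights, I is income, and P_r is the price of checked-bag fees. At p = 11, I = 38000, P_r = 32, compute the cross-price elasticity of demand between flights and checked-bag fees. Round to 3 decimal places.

-0.159

x = 14 − 6(11) + 0.023(38000) − 3.53(32) = 14 − 66 + 874 − 112.96 = 709.04.
∂x/∂P_r = −3.53, so E_xy = -3.53·(32/709.04) ≈ -0.159.
E_xy < 0: the goods are complements.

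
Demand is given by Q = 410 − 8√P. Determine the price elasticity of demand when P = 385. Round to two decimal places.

At P = 385, Q = 253.0287.
dQ/dP = −8/(2√P) = −8/(2·19.6214).
Point elasticity E = (dQ/dP)·(P/Q) = -0.2039 × 385/253.0287 ≈ -0.31.
|E| < 1, so demand is inelastic at this price.

-0.31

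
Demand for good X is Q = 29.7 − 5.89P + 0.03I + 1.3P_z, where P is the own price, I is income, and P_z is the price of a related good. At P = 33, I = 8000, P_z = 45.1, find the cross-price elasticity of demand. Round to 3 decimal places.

Evaluating quantity at (P, I, P_z) gives Q = 29.7 − 5.89(33) + 0.03(8000) + 1.3(45.1) = 29.7 − 194.37 + 240 + 58.63 = 133.96.
∂Q/∂P_z = +1.3, so E_xy = 1.3·(45.1/133.96) ≈ 0.438.
E_xy > 0: the goods are substitutes.

0.438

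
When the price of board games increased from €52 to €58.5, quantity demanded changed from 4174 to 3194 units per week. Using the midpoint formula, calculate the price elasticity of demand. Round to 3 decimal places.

-2.261

%ΔQ = (3194 − 4174)/[(4174 + 3194)/2] = -980/3684 ≈ -0.2660.
%ΔP = (58.5 − 52)/[(52 + 58.5)/2] = 6.5/55.25 ≈ 0.1176.
Arc elasticity E = %ΔQ/%ΔP ≈ -0.2660/0.1176 ≈ -2.261.
|E| > 1: demand is elastic over this range.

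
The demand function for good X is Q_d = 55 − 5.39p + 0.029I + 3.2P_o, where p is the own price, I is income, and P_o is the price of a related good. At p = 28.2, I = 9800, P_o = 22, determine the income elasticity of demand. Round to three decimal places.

1.103

First evaluate Q_d: 55 − 5.39(28.2) + 0.029(9800) + 3.2(22) = 55 − 151.998 + 284.2 + 70.4 = 257.602.
∂Q_d/∂I = +0.029, so E_I = 0.029·(9800/257.602) ≈ 1.103.
E_I > 1: normal good (luxury).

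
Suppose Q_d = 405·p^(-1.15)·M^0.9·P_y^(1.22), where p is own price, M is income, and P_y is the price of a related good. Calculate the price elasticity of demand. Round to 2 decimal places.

-1.15

For a Cobb–Douglas (constant-elasticity) form Q_d = A·p^α·…, the elasticity with respect to p equals the exponent α at every point.
Here the exponent on p is -1.15, so the price elasticity of demand is -1.15.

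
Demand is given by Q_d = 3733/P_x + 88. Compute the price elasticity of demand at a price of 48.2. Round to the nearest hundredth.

At P_x = 48.2, Q_d = 165.4481.
dQ_d/dP_x = −3733/P_x² = −1.6068.
Point elasticity E = (dQ_d/dP_x)·(P_x/Q_d) = -1.6068 × 48.2/165.4481 ≈ -0.47.
|E| < 1, so demand is inelastic at this price.

-0.47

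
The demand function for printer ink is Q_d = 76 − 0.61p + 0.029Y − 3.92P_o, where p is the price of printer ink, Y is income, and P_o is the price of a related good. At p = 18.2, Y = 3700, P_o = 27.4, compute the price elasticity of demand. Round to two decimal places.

Q_d = 76 − 0.61(18.2) + 0.029(3700) − 3.92(27.4) = 76 − 11.102 + 107.3 − 107.408 = 64.79.
∂Q_d/∂p = −0.61, so E_p = (−0.61)·(18.2/64.79) ≈ -0.17.
|E_p| < 1: demand is inelastic.

-0.17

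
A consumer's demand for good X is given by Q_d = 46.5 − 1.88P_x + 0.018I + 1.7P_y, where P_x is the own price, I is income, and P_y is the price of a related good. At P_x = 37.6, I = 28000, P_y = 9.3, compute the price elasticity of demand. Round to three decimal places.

-0.143

Q_d = 46.5 − 1.88(37.6) + 0.018(28000) + 1.7(9.3) = 46.5 − 70.688 + 504 + 15.81 = 495.622.
∂Q_d/∂P_x = −1.88, so E_p = (−1.88)·(37.6/495.622) ≈ -0.143.
|E_p| < 1: demand is inelastic.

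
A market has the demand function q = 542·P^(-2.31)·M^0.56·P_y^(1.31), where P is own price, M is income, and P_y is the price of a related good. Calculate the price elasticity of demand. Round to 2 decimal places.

-2.31

For a Cobb–Douglas (constant-elasticity) form q = A·P^α·…, the elasticity with respect to P equals the exponent α at every point.
Here the exponent on P is -2.31, so the price elasticity of demand is -2.31.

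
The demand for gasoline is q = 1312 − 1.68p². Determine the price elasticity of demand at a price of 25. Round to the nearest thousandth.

-8.015

At p = 25, q = 262.
dq/dp = −2·1.68·p = −84.
Point elasticity E = (dq/dp)·(p/q) = -84 × 25/262 ≈ -8.015.
|E| > 1, so demand is elastic at this price.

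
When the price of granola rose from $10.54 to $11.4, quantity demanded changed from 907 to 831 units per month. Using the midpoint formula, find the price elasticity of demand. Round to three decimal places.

%ΔQ = (831 − 907)/[(907 + 831)/2] = -76/869 ≈ -0.0875.
%ΔP = (11.4 − 10.54)/[(10.54 + 11.4)/2] = 0.86/10.97 ≈ 0.0784.
Arc elasticity E = %ΔQ/%ΔP ≈ -0.0875/0.0784 ≈ -1.116.
|E| > 1: demand is elastic over this range.

-1.116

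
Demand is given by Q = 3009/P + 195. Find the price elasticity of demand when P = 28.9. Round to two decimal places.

-0.35

At P = 28.9, Q = 299.1176.
dQ/dP = −3009/P² = −3.6027.
Point elasticity E = (dQ/dP)·(P/Q) = -3.6027 × 28.9/299.1176 ≈ -0.35.
|E| < 1, so demand is inelastic at this price.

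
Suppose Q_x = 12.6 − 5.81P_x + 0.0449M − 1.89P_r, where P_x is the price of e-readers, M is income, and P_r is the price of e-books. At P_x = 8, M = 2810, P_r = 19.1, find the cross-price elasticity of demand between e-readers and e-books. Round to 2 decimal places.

-0.64

Q_x = 12.6 − 5.81(8) + 0.0449(2810) − 1.89(19.1) = 12.6 − 46.48 + 126.169 − 36.099 = 56.19.
∂Q_x/∂P_r = −1.89, so E_xy = -1.89·(19.1/56.19) ≈ -0.64.
E_xy < 0: the goods are complements.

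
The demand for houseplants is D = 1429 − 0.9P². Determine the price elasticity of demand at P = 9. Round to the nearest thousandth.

-0.108

At P = 9, D = 1356.1.
dD/dP = −2·0.9·P = −16.2.
Point elasticity E = (dD/dP)·(P/D) = -16.2 × 9/1356.1 ≈ -0.108.
|E| < 1, so demand is inelastic at this price.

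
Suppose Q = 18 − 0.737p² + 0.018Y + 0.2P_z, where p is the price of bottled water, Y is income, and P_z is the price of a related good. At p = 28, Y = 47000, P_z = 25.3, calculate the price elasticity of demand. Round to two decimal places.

At the given point, Q = 18 − 0.737(28)² + 0.018(47000) + 0.2(25.3) = 18 − 577.808 + 846 + 5.06 = 291.252.
∂Q/∂p = −2·0.737·p = -41.272, so E_p = -41.272·(28/291.252) ≈ -3.97.
|E_p| > 1: demand is elastic.

-3.97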